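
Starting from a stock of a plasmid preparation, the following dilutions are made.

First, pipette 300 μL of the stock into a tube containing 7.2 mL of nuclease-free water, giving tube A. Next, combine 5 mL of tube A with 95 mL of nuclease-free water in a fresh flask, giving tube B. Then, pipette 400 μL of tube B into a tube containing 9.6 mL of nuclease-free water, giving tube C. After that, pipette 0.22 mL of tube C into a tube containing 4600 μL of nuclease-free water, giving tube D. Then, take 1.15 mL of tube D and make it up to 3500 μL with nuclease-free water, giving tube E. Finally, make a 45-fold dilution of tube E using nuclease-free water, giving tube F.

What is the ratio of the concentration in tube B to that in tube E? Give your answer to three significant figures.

Step 1: 300 μL + 7.2 mL = 7500 μL total → factor 7500/300 = 25
Step 2: 5 mL + 95 mL = 100 mL total → factor 100/5 = 20
Step 3: 400 μL + 9.6 mL = 10000 μL total → factor 10000/400 = 25
Step 4: 0.22 mL + 4600 μL = 4.82 mL total → factor 4.82/0.22 = 21.909
Step 5: 1.15 mL brought to 3500 μL → factor 3.5/1.15 = 3.0435
Dilution factor to tube B = 500; to tube E = 8.335 × 10^5
[tube B]/[tube E] = (factor to tube E)/(factor to tube B) = 8.335 × 10^5/500 = 1.67 × 10^3

1.67 × 10^3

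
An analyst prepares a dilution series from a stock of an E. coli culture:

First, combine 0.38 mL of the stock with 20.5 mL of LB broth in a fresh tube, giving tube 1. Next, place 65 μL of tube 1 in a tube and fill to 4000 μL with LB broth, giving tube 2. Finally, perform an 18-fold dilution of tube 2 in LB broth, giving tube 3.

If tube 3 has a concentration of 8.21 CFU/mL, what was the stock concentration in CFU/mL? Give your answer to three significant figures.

Step 1: 0.38 mL + 20.5 mL = 20.88 mL total → factor 20.88/0.38 = 54.947
Step 2: 65 μL brought to 4000 μL → factor 4000/65 = 61.538
Step 3: 18-fold → factor 18
Overall dilution factor = 54.947 × 61.538 × 18 = 60865
Stock = 8.21 CFU/mL × 60865 = 5.00 × 10^5 CFU/mL

5.00 × 10^5 CFU/mL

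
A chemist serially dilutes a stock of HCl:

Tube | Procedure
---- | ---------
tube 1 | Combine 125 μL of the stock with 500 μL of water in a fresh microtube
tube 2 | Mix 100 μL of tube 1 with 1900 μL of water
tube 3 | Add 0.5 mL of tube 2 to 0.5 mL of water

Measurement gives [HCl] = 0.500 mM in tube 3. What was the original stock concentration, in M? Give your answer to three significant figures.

0.100 M

Step 1: 125 μL + 500 μL = 625 μL total → factor 625/125 = 5
Step 2: 100 μL + 1900 μL = 2000 μL total → factor 2000/100 = 20
Step 3: 0.5 mL + 0.5 mL = 1 mL total → factor 1/0.5 = 2
Overall dilution factor = 5 × 20 × 2 = 200
Stock = 0.500 mM × 200 = 100.0 mM = 0.100 M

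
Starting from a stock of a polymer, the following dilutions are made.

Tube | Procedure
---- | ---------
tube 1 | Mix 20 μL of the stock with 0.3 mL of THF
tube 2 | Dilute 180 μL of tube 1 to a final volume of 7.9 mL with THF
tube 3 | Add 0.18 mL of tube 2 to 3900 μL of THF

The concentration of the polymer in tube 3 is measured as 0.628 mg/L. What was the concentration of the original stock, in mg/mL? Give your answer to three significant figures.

10.0 mg/mL

Step 1: 20 μL + 0.3 mL = 320 μL total → factor 320/20 = 16
Step 2: 180 μL brought to 7.9 mL → factor 7900/180 = 43.889
Step 3: 0.18 mL + 3900 μL = 4.08 mL total → factor 4.08/0.18 = 22.667
Overall dilution factor = 16 × 43.889 × 22.667 = 15917
Stock = 0.628 mg/L × 15917 = 9996 mg/L = 10.0 mg/mL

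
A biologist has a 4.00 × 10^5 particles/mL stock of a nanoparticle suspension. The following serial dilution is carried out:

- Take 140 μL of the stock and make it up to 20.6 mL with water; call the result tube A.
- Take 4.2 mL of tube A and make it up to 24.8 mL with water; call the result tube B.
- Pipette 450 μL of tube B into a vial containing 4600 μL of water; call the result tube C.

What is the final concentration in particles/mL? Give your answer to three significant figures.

41.0 particles/mL

Step 1: 140 μL brought to 20.6 mL → factor 20600/140 = 147.14
Step 2: 4.2 mL brought to 24.8 mL → factor 24.8/4.2 = 5.9048
Step 3: 450 μL + 4600 μL = 5050 μL total → factor 5050/450 = 11.222
Overall dilution factor = 147.14 × 5.9048 × 11.222 = 9750.4
Final = 4.00 × 10^5 particles/mL / 9750.4 = 41.0 particles/mL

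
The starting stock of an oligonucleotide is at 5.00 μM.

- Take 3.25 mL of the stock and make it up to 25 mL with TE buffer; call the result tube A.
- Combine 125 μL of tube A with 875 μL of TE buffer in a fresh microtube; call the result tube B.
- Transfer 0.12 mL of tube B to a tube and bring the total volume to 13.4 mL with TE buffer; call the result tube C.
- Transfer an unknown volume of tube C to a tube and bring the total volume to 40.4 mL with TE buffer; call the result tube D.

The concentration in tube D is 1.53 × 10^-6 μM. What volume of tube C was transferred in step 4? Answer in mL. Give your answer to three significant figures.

0.0850 mL

Step 1: 3.25 mL brought to 25 mL → factor 25/3.25 = 7.6923
Step 2: 125 μL + 875 μL = 1000 μL total → factor 1000/125 = 8
Step 3: 0.12 mL brought to 13.4 mL → factor 13.4/0.12 = 111.67
Step 4: v brought to 40.4 mL → factor = 40.4 mL/v
Product of known-step factors = 6871.8
Overall factor = 5.00 μM / (1.53 × 10^-6 μM) = 3.268 × 10^6
Step-4 factor = 3.268 × 10^6 / 6871.8 = 475.56
v = 40.4 mL / 475.56 = 0.0850 mL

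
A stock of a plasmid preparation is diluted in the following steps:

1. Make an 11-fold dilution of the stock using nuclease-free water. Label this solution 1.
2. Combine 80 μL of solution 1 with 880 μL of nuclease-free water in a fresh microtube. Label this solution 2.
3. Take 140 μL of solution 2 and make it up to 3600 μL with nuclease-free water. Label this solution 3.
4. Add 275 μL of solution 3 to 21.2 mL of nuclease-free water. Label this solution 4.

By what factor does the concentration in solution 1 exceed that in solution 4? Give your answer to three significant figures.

Step 1: 11-fold → factor 11
Step 2: 80 μL + 880 μL = 960 μL total → factor 960/80 = 12
Step 3: 140 μL brought to 3600 μL → factor 3600/140 = 25.714
Step 4: 275 μL + 21.2 mL = 21475 μL total → factor 21475/275 = 78.091
Dilution factor to solution 1 = 11; to solution 4 = 2.6506 × 10^5
[solution 1]/[solution 4] = (factor to solution 4)/(factor to solution 1) = 2.6506 × 10^5/11 = 2.41 × 10^4

2.41 × 10^4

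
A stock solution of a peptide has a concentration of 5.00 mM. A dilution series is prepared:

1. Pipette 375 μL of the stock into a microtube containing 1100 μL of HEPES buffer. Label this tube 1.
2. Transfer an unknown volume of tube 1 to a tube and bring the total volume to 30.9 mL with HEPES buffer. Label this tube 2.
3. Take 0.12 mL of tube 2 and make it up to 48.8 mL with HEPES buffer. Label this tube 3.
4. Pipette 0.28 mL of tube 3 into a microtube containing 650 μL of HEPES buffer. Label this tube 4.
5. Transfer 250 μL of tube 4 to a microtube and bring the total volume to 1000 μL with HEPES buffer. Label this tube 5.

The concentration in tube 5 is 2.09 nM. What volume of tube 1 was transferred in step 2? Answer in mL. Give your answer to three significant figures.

0.274 mL

Step 1: 375 μL + 1100 μL = 1475 μL total → factor 1475/375 = 3.9333
Step 2: v brought to 30.9 mL → factor = 30.9 mL/v
Step 3: 0.12 mL brought to 48.8 mL → factor 48.8/0.12 = 406.67
Step 4: 0.28 mL + 650 μL = 0.93 mL total → factor 0.93/0.28 = 3.3214
Step 5: 250 μL brought to 1000 μL → factor 1000/250 = 4
Product of known-step factors = 21251
Overall factor = 5.00 mM / (2.09 nM) = 2.3923 × 10^6
Step-2 factor = 2.3923 × 10^6 / 21251 = 112.57
v = 30.9 mL / 112.57 = 0.274 mL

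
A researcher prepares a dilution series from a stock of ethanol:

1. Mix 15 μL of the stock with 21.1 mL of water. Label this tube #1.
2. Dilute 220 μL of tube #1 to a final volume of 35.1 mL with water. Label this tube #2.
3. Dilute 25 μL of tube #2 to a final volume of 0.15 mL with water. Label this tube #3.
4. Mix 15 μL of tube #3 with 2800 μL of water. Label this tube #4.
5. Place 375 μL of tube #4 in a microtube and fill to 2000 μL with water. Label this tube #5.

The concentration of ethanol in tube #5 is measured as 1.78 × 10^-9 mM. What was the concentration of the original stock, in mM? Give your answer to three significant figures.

2.40 mM

Step 1: 15 μL + 21.1 mL = 21115 μL total → factor 21115/15 = 1407.7
Step 2: 220 μL brought to 35.1 mL → factor 35100/220 = 159.55
Step 3: 25 μL brought to 0.15 mL → factor 150/25 = 6
Step 4: 15 μL + 2800 μL = 2815 μL total → factor 2815/15 = 187.67
Step 5: 375 μL brought to 2000 μL → factor 2000/375 = 5.3333
Overall dilution factor = 1407.7 × 159.55 × 6 × 187.67 × 5.3333 = 1.3487 × 10^9
Stock = 1.78 × 10^-9 mM × 1.3487 × 10^9 = 2.40 mM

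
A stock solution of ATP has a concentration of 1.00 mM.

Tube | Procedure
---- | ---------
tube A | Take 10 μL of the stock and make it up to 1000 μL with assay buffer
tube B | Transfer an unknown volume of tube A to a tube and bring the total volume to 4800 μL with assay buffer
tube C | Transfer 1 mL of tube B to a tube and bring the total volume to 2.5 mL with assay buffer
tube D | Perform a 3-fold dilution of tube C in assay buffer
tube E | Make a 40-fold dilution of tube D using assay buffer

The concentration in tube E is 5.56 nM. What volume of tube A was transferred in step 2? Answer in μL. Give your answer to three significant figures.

Step 1: 10 μL brought to 1000 μL → factor 1000/10 = 100
Step 2: v brought to 4800 μL → factor = 4800 μL/v
Step 3: 1 mL brought to 2.5 mL → factor 2.5/1 = 2.5
Step 4: 3-fold → factor 3
Step 5: 40-fold → factor 40
Product of known-step factors = 30000
Overall factor = 1.00 mM / (5.56 nM) = 1.7986 × 10^5
Step-2 factor = 1.7986 × 10^5 / 30000 = 5.9952
v = 4800 μL / 5.9952 = 801 μL

801 μL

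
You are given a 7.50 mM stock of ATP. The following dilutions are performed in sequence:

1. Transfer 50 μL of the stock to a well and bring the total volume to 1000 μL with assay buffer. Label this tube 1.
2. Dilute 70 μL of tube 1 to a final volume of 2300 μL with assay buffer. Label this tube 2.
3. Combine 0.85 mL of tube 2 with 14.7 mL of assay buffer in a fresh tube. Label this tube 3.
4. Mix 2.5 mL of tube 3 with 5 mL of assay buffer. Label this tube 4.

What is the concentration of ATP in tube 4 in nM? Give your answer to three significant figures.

Step 1: 50 μL brought to 1000 μL → factor 1000/50 = 20
Step 2: 70 μL brought to 2300 μL → factor 2300/70 = 32.857
Step 3: 0.85 mL + 14.7 mL = 15.55 mL total → factor 15.55/0.85 = 18.294
Step 4: 2.5 mL + 5 mL = 7.5 mL total → factor 7.5/2.5 = 3
Overall dilution factor = 20 × 32.857 × 18.294 × 3 = 36066
Final = 7.50 mM / 36066 = 0.0002080 mM = 208 nM

208 nM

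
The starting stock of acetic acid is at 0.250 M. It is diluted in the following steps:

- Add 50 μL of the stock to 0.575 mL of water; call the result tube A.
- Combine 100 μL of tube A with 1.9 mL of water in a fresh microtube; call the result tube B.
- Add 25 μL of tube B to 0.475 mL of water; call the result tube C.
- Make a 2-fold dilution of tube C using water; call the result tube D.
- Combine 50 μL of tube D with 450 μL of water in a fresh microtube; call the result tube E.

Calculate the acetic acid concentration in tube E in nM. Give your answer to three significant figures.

2.50 × 10^3 nM

Step 1: 50 μL + 0.575 mL = 625 μL total → factor 625/50 = 12.5
Step 2: 100 μL + 1.9 mL = 2000 μL total → factor 2000/100 = 20
Step 3: 25 μL + 0.475 mL = 500 μL total → factor 500/25 = 20
Step 4: 2-fold → factor 2
Step 5: 50 μL + 450 μL = 500 μL total → factor 500/50 = 10
Dilution factor through tube E = 12.5 × 20 × 20 × 2 × 10 = 1 × 10^5
[tube E] = 0.250 M / 1 × 10^5 = 2.500 × 10^-6 M = 2.50 × 10^3 nM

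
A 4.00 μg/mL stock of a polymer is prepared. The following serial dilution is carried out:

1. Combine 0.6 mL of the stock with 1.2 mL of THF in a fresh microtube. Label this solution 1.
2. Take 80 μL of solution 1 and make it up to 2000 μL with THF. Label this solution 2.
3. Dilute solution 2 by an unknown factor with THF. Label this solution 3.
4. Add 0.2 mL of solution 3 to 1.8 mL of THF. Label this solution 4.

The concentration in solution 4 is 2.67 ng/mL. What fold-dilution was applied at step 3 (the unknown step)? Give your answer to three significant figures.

Step 1: 0.6 mL + 1.2 mL = 1.8 mL total → factor 1.8/0.6 = 3
Step 2: 80 μL brought to 2000 μL → factor 2000/80 = 25
Step 3: unknown factor x
Step 4: 0.2 mL + 1.8 mL = 2 mL total → factor 2/0.2 = 10
Product of known-step factors = 750
Overall factor = 4.00 μg/mL / (2.67 ng/mL) = 1498.1
x = 1498.1 / 750 = 2.00

2.00-fold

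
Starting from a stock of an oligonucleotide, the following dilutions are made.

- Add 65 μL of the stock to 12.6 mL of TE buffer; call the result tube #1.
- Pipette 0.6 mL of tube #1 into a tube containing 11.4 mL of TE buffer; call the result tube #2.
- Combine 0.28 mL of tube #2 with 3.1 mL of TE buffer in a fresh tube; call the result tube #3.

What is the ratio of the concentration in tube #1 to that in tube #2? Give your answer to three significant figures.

Step 1: 65 μL + 12.6 mL = 12665 μL total → factor 12665/65 = 194.85
Step 2: 0.6 mL + 11.4 mL = 12 mL total → factor 12/0.6 = 20
Dilution factor to tube #1 = 194.85; to tube #2 = 3896.9
[tube #1]/[tube #2] = (factor to tube #2)/(factor to tube #1) = 3896.9/194.85 = 20.0

20.0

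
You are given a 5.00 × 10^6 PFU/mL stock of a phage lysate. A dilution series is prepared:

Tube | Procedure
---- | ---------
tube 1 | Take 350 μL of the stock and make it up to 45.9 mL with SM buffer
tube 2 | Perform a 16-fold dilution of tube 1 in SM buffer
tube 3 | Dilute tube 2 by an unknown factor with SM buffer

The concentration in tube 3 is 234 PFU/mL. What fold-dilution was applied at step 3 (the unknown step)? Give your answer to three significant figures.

Step 1: 350 μL brought to 45.9 mL → factor 45900/350 = 131.14
Step 2: 16-fold → factor 16
Step 3: unknown factor x
Product of known-step factors = 2098.3
Overall factor = 5.00 × 10^6 PFU/mL / (234 PFU/mL) = 21368
x = 21368 / 2098.3 = 10.2

10.2-fold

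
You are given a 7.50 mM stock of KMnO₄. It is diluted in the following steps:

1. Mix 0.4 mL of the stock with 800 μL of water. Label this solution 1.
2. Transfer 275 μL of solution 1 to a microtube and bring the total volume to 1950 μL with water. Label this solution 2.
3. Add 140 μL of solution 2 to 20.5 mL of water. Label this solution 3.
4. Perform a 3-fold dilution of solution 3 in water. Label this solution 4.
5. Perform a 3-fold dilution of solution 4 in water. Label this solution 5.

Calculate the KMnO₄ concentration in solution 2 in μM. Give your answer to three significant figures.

Step 1: 0.4 mL + 800 μL = 1.2 mL total → factor 1.2/0.4 = 3
Step 2: 275 μL brought to 1950 μL → factor 1950/275 = 7.0909
Dilution factor through solution 2 = 3 × 7.0909 = 21.273
[solution 2] = 7.50 mM / 21.273 = 0.3526 mM = 353 μM

353 μM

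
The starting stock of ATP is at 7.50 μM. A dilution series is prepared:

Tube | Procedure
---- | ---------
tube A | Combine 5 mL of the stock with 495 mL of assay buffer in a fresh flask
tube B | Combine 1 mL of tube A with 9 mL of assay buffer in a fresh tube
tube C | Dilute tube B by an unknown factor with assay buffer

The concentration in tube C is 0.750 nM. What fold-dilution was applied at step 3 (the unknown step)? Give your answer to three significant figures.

10.0-fold

Step 1: 5 mL + 495 mL = 500 mL total → factor 500/5 = 100
Step 2: 1 mL + 9 mL = 10 mL total → factor 10/1 = 10
Step 3: unknown factor x
Product of known-step factors = 1000
Overall factor = 7.50 μM / (0.750 nM) = 10000
x = 10000 / 1000 = 10.0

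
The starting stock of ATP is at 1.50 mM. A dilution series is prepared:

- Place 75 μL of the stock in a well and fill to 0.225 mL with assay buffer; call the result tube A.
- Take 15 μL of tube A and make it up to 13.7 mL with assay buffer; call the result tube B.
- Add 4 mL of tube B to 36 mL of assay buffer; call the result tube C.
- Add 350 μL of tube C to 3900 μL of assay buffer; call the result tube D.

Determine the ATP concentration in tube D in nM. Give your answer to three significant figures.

Step 1: 75 μL brought to 0.225 mL → factor 225/75 = 3
Step 2: 15 μL brought to 13.7 mL → factor 13700/15 = 913.33
Step 3: 4 mL + 36 mL = 40 mL total → factor 40/4 = 10
Step 4: 350 μL + 3900 μL = 4250 μL total → factor 4250/350 = 12.143
Overall dilution factor = 3 × 913.33 × 10 × 12.143 = 3.3271 × 10^5
Final = 1.50 mM / 3.3271 × 10^5 = 4.508 × 10^-6 mM = 4.51 nM

4.51 nM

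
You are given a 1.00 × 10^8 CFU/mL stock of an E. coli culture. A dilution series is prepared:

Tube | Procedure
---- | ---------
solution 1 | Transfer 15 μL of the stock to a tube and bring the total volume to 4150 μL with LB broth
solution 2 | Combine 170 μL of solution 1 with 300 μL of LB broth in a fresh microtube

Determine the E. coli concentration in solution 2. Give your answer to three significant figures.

1.31 × 10^5 CFU/mL

Step 1: 15 μL brought to 4150 μL → factor 4150/15 = 276.67
Step 2: 170 μL + 300 μL = 470 μL total → factor 470/170 = 2.7647
Overall dilution factor = 276.67 × 2.7647 = 764.9
Final = 1.00 × 10^8 CFU/mL / 764.9 = 1.31 × 10^5 CFU/mL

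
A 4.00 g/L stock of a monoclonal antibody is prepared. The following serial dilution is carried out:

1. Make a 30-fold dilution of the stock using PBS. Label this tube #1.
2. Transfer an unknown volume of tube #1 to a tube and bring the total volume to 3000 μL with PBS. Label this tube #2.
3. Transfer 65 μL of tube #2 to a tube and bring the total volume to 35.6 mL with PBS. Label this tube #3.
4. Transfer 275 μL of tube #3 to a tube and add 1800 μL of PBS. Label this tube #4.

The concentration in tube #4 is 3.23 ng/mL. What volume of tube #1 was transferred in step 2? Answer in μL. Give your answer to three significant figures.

Step 1: 30-fold → factor 30
Step 2: v brought to 3000 μL → factor = 3000 μL/v
Step 3: 65 μL brought to 35.6 mL → factor 35600/65 = 547.69
Step 4: 275 μL + 1800 μL = 2075 μL total → factor 2075/275 = 7.5455
Product of known-step factors = 1.2398 × 10^5
Overall factor = 4.00 g/L / (3.23 ng/mL) = 1.2384 × 10^6
Step-2 factor = 1.2384 × 10^6 / 1.2398 × 10^5 = 9.9888
v = 3000 μL / 9.9888 = 300 μL

300 μL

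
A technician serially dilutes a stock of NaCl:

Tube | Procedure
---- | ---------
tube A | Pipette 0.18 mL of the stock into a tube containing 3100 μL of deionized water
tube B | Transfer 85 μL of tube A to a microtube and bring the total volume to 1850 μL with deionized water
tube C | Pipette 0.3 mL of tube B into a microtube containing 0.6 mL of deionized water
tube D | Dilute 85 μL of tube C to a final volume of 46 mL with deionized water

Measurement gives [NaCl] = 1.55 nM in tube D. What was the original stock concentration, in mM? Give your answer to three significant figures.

0.998 mM

Step 1: 0.18 mL + 3100 μL = 3.28 mL total → factor 3.28/0.18 = 18.222
Step 2: 85 μL brought to 1850 μL → factor 1850/85 = 21.765
Step 3: 0.3 mL + 0.6 mL = 0.9 mL total → factor 0.9/0.3 = 3
Step 4: 85 μL brought to 46 mL → factor 46000/85 = 541.18
Overall dilution factor = 18.222 × 21.765 × 3 × 541.18 = 6.4389 × 10^5
Stock = 1.55 nM × 6.4389 × 10^5 = 9.980 × 10^5 nM = 0.998 mM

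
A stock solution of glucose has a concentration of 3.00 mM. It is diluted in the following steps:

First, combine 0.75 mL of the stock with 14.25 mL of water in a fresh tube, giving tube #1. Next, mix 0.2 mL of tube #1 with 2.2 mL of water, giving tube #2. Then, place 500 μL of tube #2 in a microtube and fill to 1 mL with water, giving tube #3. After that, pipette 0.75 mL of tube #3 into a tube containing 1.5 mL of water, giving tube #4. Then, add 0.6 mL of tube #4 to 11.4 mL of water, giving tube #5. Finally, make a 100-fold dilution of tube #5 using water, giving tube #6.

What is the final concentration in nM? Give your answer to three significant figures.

1.04 nM

Step 1: 0.75 mL + 14.25 mL = 15 mL total → factor 15/0.75 = 20
Step 2: 0.2 mL + 2.2 mL = 2.4 mL total → factor 2.4/0.2 = 12
Step 3: 500 μL brought to 1 mL → factor 1000/500 = 2
Step 4: 0.75 mL + 1.5 mL = 2.25 mL total → factor 2.25/0.75 = 3
Step 5: 0.6 mL + 11.4 mL = 12 mL total → factor 12/0.6 = 20
Step 6: 100-fold → factor 100
Overall dilution factor = 20 × 12 × 2 × 3 × 20 × 100 = 2.88 × 10^6
Final = 3.00 mM / 2.88 × 10^6 = 1.042 × 10^-6 mM = 1.04 nM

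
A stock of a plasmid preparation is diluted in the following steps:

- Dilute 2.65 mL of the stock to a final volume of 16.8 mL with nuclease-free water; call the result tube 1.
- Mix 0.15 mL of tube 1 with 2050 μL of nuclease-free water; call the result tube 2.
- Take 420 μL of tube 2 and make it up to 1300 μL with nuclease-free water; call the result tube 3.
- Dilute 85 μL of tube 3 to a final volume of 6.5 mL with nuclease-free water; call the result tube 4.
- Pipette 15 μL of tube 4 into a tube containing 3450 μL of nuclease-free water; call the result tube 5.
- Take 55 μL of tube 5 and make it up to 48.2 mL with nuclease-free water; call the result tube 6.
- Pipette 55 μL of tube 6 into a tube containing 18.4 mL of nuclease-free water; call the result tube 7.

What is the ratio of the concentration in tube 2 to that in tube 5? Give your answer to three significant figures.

5.47 × 10^4

Step 1: 2.65 mL brought to 16.8 mL → factor 16.8/2.65 = 6.3396
Step 2: 0.15 mL + 2050 μL = 2.2 mL total → factor 2.2/0.15 = 14.667
Step 3: 420 μL brought to 1300 μL → factor 1300/420 = 3.0952
Step 4: 85 μL brought to 6.5 mL → factor 6500/85 = 76.471
Step 5: 15 μL + 3450 μL = 3465 μL total → factor 3465/15 = 231
Dilution factor to tube 2 = 92.981; to tube 5 = 5.0839 × 10^6
[tube 2]/[tube 5] = (factor to tube 5)/(factor to tube 2) = 5.0839 × 10^6/92.981 = 5.47 × 10^4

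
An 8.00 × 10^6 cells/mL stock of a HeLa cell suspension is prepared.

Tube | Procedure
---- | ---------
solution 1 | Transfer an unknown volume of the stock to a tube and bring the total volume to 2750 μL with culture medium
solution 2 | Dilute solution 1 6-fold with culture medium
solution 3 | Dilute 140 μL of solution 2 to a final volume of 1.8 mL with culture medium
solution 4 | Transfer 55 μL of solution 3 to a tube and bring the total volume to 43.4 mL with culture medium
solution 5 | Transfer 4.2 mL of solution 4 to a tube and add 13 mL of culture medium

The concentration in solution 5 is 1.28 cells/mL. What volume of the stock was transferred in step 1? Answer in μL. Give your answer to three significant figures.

110 μL

Step 1: v brought to 2750 μL → factor = 2750 μL/v
Step 2: 6-fold → factor 6
Step 3: 140 μL brought to 1.8 mL → factor 1800/140 = 12.857
Step 4: 55 μL brought to 43.4 mL → factor 43400/55 = 789.09
Step 5: 4.2 mL + 13 mL = 17.2 mL total → factor 17.2/4.2 = 4.0952
Product of known-step factors = 2.4929 × 10^5
Overall factor = 8.00 × 10^6 cells/mL / (1.28 cells/mL) = 6.25 × 10^6
Step-1 factor = 6.25 × 10^6 / 2.4929 × 10^5 = 25.071
v = 2750 μL / 25.071 = 110 μL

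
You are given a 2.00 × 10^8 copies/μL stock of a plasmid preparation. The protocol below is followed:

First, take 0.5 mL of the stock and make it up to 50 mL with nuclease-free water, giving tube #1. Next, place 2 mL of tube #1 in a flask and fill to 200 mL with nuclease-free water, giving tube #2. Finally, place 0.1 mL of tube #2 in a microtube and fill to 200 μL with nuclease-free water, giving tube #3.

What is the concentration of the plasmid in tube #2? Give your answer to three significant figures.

Step 1: 0.5 mL brought to 50 mL → factor 50/0.5 = 100
Step 2: 2 mL brought to 200 mL → factor 200/2 = 100
Dilution factor through tube #2 = 100 × 100 = 10000
[tube #2] = 2.00 × 10^8 copies/μL / 10000 = 2.00 × 10^4 copies/μL

2.00 × 10^4 copies/μL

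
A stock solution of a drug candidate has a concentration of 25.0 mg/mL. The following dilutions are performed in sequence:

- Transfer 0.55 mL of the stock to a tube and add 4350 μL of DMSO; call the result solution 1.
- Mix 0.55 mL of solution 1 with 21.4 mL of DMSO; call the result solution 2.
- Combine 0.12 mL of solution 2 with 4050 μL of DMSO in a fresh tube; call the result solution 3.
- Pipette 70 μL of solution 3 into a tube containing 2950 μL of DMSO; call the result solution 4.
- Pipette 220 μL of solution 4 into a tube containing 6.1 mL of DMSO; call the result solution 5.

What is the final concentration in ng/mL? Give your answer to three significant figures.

1.63 ng/mL

Step 1: 0.55 mL + 4350 μL = 4.9 mL total → factor 4.9/0.55 = 8.9091
Step 2: 0.55 mL + 21.4 mL = 21.95 mL total → factor 21.95/0.55 = 39.909
Step 3: 0.12 mL + 4050 μL = 4.17 mL total → factor 4.17/0.12 = 34.75
Step 4: 70 μL + 2950 μL = 3020 μL total → factor 3020/70 = 43.143
Step 5: 220 μL + 6.1 mL = 6320 μL total → factor 6320/220 = 28.727
Overall dilution factor = 8.9091 × 39.909 × 34.75 × 43.143 × 28.727 = 1.5313 × 10^7
Final = 25.0 mg/mL / 1.5313 × 10^7 = 1.633 × 10^-6 mg/mL = 1.63 ng/mL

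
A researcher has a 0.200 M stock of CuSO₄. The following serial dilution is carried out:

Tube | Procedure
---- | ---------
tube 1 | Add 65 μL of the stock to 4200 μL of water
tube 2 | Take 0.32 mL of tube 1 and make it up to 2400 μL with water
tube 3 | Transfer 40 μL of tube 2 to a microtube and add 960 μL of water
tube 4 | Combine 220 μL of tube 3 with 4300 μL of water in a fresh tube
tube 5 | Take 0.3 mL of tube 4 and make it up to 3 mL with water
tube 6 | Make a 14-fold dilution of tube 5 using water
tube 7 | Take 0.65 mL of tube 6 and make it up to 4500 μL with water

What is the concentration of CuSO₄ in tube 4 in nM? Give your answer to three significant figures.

791 nM

Step 1: 65 μL + 4200 μL = 4265 μL total → factor 4265/65 = 65.615
Step 2: 0.32 mL brought to 2400 μL → factor 2.4/0.32 = 7.5
Step 3: 40 μL + 960 μL = 1000 μL total → factor 1000/40 = 25
Step 4: 220 μL + 4300 μL = 4520 μL total → factor 4520/220 = 20.545
Dilution factor through tube 4 = 65.615 × 7.5 × 25 × 20.545 = 2.5277 × 10^5
[tube 4] = 0.200 M / 2.5277 × 10^5 = 7.912 × 10^-7 M = 791 nM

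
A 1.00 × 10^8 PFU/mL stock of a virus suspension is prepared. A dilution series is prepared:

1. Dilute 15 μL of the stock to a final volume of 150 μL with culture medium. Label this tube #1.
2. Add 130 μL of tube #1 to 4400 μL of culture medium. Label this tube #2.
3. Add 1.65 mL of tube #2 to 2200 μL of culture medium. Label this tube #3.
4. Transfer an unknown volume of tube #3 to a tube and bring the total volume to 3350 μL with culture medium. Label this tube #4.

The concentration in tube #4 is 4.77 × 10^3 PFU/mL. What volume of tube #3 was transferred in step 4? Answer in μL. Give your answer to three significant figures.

130 μL

Step 1: 15 μL brought to 150 μL → factor 150/15 = 10
Step 2: 130 μL + 4400 μL = 4530 μL total → factor 4530/130 = 34.846
Step 3: 1.65 mL + 2200 μL = 3.85 mL total → factor 3.85/1.65 = 2.3333
Step 4: v brought to 3350 μL → factor = 3350 μL/v
Product of known-step factors = 813.08
Overall factor = 1.00 × 10^8 PFU/mL / (4.77 × 10^3 PFU/mL) = 20964
Step-4 factor = 20964 / 813.08 = 25.784
v = 3350 μL / 25.784 = 130 μL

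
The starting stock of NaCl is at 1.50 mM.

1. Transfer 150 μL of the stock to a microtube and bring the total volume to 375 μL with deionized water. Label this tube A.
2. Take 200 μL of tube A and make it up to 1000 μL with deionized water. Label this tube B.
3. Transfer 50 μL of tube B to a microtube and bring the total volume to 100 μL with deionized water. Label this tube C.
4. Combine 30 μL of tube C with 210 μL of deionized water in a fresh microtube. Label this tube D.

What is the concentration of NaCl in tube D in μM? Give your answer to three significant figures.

Step 1: 150 μL brought to 375 μL → factor 375/150 = 2.5
Step 2: 200 μL brought to 1000 μL → factor 1000/200 = 5
Step 3: 50 μL brought to 100 μL → factor 100/50 = 2
Step 4: 30 μL + 210 μL = 240 μL total → factor 240/30 = 8
Overall dilution factor = 2.5 × 5 × 2 × 8 = 200
Final = 1.50 mM / 200 = 0.007500 mM = 7.50 μM

7.50 μM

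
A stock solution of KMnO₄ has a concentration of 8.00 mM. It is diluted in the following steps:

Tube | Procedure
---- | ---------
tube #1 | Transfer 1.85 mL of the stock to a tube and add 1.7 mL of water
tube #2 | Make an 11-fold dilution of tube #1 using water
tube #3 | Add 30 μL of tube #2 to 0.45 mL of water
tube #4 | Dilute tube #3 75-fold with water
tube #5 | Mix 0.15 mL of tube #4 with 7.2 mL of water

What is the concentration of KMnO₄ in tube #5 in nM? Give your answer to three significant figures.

Step 1: 1.85 mL + 1.7 mL = 3.55 mL total → factor 3.55/1.85 = 1.9189
Step 2: 11-fold → factor 11
Step 3: 30 μL + 0.45 mL = 480 μL total → factor 480/30 = 16
Step 4: 75-fold → factor 75
Step 5: 0.15 mL + 7.2 mL = 7.35 mL total → factor 7.35/0.15 = 49
Overall dilution factor = 1.9189 × 11 × 16 × 75 × 49 = 1.2412 × 10^6
Final = 8.00 mM / 1.2412 × 10^6 = 6.446 × 10^-6 mM = 6.45 nM

6.45 nM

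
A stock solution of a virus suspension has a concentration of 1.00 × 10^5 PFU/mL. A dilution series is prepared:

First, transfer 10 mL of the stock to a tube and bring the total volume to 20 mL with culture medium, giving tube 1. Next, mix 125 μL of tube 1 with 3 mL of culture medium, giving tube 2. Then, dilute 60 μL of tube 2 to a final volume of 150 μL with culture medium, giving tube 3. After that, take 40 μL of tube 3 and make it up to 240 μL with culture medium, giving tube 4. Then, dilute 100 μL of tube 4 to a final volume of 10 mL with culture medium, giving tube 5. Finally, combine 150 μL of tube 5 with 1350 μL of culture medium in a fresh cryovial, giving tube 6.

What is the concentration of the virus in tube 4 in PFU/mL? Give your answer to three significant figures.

133 PFU/mL

Step 1: 10 mL brought to 20 mL → factor 20/10 = 2
Step 2: 125 μL + 3 mL = 3125 μL total → factor 3125/125 = 25
Step 3: 60 μL brought to 150 μL → factor 150/60 = 2.5
Step 4: 40 μL brought to 240 μL → factor 240/40 = 6
Dilution factor through tube 4 = 2 × 25 × 2.5 × 6 = 750
[tube 4] = 1.00 × 10^5 PFU/mL / 750 = 133 PFU/mL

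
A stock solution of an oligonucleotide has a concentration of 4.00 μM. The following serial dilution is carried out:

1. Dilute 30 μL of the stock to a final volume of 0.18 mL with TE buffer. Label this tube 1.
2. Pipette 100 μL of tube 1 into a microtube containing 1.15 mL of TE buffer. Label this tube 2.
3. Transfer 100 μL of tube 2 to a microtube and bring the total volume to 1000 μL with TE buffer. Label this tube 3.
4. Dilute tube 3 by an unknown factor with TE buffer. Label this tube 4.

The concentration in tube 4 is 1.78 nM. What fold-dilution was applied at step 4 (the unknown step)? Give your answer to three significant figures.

Step 1: 30 μL brought to 0.18 mL → factor 180/30 = 6
Step 2: 100 μL + 1.15 mL = 1250 μL total → factor 1250/100 = 12.5
Step 3: 100 μL brought to 1000 μL → factor 1000/100 = 10
Step 4: unknown factor x
Product of known-step factors = 750
Overall factor = 4.00 μM / (1.78 nM) = 2247.2
x = 2247.2 / 750 = 3.00

3.00-fold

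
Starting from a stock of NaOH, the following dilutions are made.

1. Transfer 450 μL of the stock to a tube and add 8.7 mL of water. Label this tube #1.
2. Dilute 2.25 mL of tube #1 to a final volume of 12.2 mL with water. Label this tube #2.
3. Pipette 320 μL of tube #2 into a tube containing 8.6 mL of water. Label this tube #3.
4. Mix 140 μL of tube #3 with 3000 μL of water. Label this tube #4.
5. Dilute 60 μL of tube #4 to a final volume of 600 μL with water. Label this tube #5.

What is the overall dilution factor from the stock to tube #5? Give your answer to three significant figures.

6.89 × 10^5

Step 1: 450 μL + 8.7 mL = 9150 μL total → factor 9150/450 = 20.333
Step 2: 2.25 mL brought to 12.2 mL → factor 12.2/2.25 = 5.4222
Step 3: 320 μL + 8.6 mL = 8920 μL total → factor 8920/320 = 27.875
Step 4: 140 μL + 3000 μL = 3140 μL total → factor 3140/140 = 22.429
Step 5: 60 μL brought to 600 μL → factor 600/60 = 10
Overall dilution factor = 20.333 × 5.4222 × 27.875 × 22.429 × 10 = 6.8929 × 10^5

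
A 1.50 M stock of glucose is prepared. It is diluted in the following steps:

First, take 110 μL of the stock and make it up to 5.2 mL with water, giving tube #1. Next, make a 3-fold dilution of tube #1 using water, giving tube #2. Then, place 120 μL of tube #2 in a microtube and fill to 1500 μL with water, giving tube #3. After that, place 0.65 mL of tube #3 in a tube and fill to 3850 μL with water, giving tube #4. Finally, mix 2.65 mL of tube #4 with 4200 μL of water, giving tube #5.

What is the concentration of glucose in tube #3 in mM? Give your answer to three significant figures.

0.846 mM

Step 1: 110 μL brought to 5.2 mL → factor 5200/110 = 47.273
Step 2: 3-fold → factor 3
Step 3: 120 μL brought to 1500 μL → factor 1500/120 = 12.5
Dilution factor through tube #3 = 47.273 × 3 × 12.5 = 1772.7
[tube #3] = 1.50 M / 1772.7 = 0.0008462 M = 0.846 mM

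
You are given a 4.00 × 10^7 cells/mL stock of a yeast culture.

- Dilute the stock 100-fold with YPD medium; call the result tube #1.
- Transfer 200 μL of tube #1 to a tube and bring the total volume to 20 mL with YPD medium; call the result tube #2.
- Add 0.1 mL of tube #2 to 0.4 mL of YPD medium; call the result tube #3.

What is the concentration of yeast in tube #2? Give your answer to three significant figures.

4.00 × 10^3 cells/mL

Step 1: 100-fold → factor 100
Step 2: 200 μL brought to 20 mL → factor 20000/200 = 100
Dilution factor through tube #2 = 100 × 100 = 10000
[tube #2] = 4.00 × 10^7 cells/mL / 10000 = 4.00 × 10^3 cells/mL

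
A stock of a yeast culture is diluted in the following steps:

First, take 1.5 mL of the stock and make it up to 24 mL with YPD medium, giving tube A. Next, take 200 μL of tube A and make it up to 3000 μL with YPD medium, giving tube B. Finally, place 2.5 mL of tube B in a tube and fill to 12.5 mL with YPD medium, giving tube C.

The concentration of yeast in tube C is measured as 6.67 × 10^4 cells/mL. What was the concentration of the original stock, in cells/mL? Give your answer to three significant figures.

Step 1: 1.5 mL brought to 24 mL → factor 24/1.5 = 16
Step 2: 200 μL brought to 3000 μL → factor 3000/200 = 15
Step 3: 2.5 mL brought to 12.5 mL → factor 12.5/2.5 = 5
Overall dilution factor = 16 × 15 × 5 = 1200
Stock = 6.67 × 10^4 cells/mL × 1200 = 8.00 × 10^7 cells/mL

8.00 × 10^7 cells/mL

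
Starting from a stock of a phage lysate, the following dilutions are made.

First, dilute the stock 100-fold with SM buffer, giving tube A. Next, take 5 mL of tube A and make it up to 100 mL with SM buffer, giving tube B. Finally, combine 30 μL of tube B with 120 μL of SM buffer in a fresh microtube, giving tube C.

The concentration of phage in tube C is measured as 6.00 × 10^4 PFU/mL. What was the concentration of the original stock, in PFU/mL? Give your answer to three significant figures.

Step 1: 100-fold → factor 100
Step 2: 5 mL brought to 100 mL → factor 100/5 = 20
Step 3: 30 μL + 120 μL = 150 μL total → factor 150/30 = 5
Overall dilution factor = 100 × 20 × 5 = 10000
Stock = 6.00 × 10^4 PFU/mL × 10000 = 6.00 × 10^8 PFU/mL

6.00 × 10^8 PFU/mL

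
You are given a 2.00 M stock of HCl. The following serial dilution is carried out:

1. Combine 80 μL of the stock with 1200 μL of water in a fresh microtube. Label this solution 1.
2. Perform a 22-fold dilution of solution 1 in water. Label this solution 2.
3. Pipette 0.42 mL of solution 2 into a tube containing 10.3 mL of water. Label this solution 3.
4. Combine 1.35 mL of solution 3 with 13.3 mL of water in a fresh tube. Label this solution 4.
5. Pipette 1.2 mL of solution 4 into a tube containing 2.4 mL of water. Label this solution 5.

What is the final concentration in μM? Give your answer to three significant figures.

6.84 μM

Step 1: 80 μL + 1200 μL = 1280 μL total → factor 1280/80 = 16
Step 2: 22-fold → factor 22
Step 3: 0.42 mL + 10.3 mL = 10.72 mL total → factor 10.72/0.42 = 25.524
Step 4: 1.35 mL + 13.3 mL = 14.65 mL total → factor 14.65/1.35 = 10.852
Step 5: 1.2 mL + 2.4 mL = 3.6 mL total → factor 3.6/1.2 = 3
Overall dilution factor = 16 × 22 × 25.524 × 10.852 × 3 = 2.9249 × 10^5
Final = 2.00 M / 2.9249 × 10^5 = 6.838 × 10^-6 M = 6.84 μM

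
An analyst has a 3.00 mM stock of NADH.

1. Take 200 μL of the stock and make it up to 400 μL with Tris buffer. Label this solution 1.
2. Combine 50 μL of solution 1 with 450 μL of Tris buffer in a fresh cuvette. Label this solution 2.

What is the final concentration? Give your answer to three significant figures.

Step 1: 200 μL brought to 400 μL → factor 400/200 = 2
Step 2: 50 μL + 450 μL = 500 μL total → factor 500/50 = 10
Overall dilution factor = 2 × 10 = 20
Final = 3.00 mM / 20 = 0.150 mM

0.150 mM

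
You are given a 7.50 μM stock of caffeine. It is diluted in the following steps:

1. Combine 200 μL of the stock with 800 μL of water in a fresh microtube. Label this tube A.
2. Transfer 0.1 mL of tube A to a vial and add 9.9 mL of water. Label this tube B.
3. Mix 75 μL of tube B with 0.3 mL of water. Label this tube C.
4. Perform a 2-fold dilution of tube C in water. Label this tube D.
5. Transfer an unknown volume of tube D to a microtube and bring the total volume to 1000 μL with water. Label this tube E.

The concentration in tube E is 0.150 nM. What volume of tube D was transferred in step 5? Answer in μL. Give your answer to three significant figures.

Step 1: 200 μL + 800 μL = 1000 μL total → factor 1000/200 = 5
Step 2: 0.1 mL + 9.9 mL = 10 mL total → factor 10/0.1 = 100
Step 3: 75 μL + 0.3 mL = 375 μL total → factor 375/75 = 5
Step 4: 2-fold → factor 2
Step 5: v brought to 1000 μL → factor = 1000 μL/v
Product of known-step factors = 5000
Overall factor = 7.50 μM / (0.150 nM) = 50000
Step-5 factor = 50000 / 5000 = 10
v = 1000 μL / 10 = 100 μL

100 μL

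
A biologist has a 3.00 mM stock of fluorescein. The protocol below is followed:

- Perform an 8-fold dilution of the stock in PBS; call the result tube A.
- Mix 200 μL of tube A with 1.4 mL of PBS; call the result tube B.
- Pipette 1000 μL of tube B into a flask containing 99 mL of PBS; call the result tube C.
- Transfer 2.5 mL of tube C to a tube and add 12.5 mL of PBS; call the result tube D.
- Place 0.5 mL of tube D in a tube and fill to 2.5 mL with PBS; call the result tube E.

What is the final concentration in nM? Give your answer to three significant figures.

Step 1: 8-fold → factor 8
Step 2: 200 μL + 1.4 mL = 1600 μL total → factor 1600/200 = 8
Step 3: 1000 μL + 99 mL = 1 × 10^5 μL total → factor 1 × 10^5/1000 = 100
Step 4: 2.5 mL + 12.5 mL = 15 mL total → factor 15/2.5 = 6
Step 5: 0.5 mL brought to 2.5 mL → factor 2.5/0.5 = 5
Overall dilution factor = 8 × 8 × 100 × 6 × 5 = 1.92 × 10^5
Final = 3.00 mM / 1.92 × 10^5 = 1.563 × 10^-5 mM = 15.6 nM

15.6 nM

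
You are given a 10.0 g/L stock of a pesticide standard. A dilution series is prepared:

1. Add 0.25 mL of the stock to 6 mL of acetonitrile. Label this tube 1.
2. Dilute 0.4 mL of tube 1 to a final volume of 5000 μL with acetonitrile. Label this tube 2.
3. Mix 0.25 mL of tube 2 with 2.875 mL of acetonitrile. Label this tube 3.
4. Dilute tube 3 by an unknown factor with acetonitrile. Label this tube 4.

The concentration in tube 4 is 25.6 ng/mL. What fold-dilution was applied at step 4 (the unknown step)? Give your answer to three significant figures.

Step 1: 0.25 mL + 6 mL = 6.25 mL total → factor 6.25/0.25 = 25
Step 2: 0.4 mL brought to 5000 μL → factor 5/0.4 = 12.5
Step 3: 0.25 mL + 2.875 mL = 3.125 mL total → factor 3.125/0.25 = 12.5
Step 4: unknown factor x
Product of known-step factors = 3906.2
Overall factor = 10.0 g/L / (25.6 ng/mL) = 3.9062 × 10^5
x = 3.9062 × 10^5 / 3906.2 = 100

100-fold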